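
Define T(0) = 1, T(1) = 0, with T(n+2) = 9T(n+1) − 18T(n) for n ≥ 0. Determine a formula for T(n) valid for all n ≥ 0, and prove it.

Claim: T(n) = 2·3^n − 6^n.

Base cases: T(0) = 1 and 2·3^0 − 6^0 = 1; T(1) = 0 and 2·3^1 − 6^1 = 0.
Assume T(j) = 2·3^j − 6^j for all 0 ≤ j ≤ k, where k ≥ 1.
Then T(k+1) = 9T(k) − 18T(k−1) = 9·(2·3^k − 6^k) − 18·(2·3^{k−1} − 6^{k−1}) = 2·(9·3 − 18)3^{k−1} − (9·6 − 18)6^{k−1} = 18·3^{k−1} − 36·6^{k−1} = 2·3^{k+1} − 6^{k+1}.
By strong induction, T(n) = 2·3^n − 6^n for all n ≥ 0.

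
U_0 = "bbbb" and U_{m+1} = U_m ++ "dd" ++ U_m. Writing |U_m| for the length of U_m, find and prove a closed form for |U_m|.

Claim: |U_m| = 6·2^m − 2.

Base case: |U_0| = 4, and 6·2^0 − 2 = 4.
Assume |U_k| = 6·2^k − 2.
Then |U_{k+1}| = |U_k| + 2 + |U_k| = 2|U_k| + 2 = 2(6·2^k − 2) + 2 = 6·2^{k+1} − 4 + 2 = 6·2^{k+1} − 2.
So the formula holds for k+1, and by induction |U_m| = 6·2^m − 2 for all m ≥ 0.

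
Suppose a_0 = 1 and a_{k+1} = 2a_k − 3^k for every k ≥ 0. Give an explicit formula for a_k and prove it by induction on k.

Claim: a_k = 2·2^k − 3^k.

Base case: a_0 = 1, and 2·2^0 − 3^0 = 2 − 1 = 1.
Assume a_r = 2·2^r − 3^r for some r ≥ 0.
Then a_{r+1} = 2a_r − 3^r = 2·(2·2^r − 3^r) − 3^r = 2·2^{r+1} − 2·3^r − 3^r = 2·2^{r+1} − 3·3^r = 2·2^{r+1} − 3^{r+1}.
So the formula holds for r+1, and by induction a_k = 2·2^k − 3^k for all k ≥ 0.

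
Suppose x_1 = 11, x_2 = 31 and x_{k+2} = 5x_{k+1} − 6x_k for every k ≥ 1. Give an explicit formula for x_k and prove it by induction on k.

Claim: x_k = 3·3^k + 2^k.

Base cases: x_1 = 11 and 3·3^1 + 2^1 = 11; x_2 = 31 and 3·3^2 + 2^2 = 31.
Assume x_i = 3·3^i + 2^i for all 1 ≤ i ≤ j, where j ≥ 2.
Then x_{j+1} = 5x_j − 6x_{j−1} = 5·(3·3^j + 2^j) − 6·(3·3^{j−1} + 2^{j−1}) = 3·(5·3 − 6)3^{j−1} + (5·2 − 6)2^{j−1} = 27·3^{j−1} + 4·2^{j−1} = 3·3^{j+1} + 2^{j+1}.
By strong induction, x_k = 3·3^k + 2^k for all k ≥ 1.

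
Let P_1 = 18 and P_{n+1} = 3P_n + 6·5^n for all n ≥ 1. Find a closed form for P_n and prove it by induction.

Claim: P_n = 3^n + 3·5^n.

Base case: P_1 = 18, and 3^1 + 3·5^1 = 3 + 15 = 18.
Assume P_m = 3^m + 3·5^m for some m ≥ 1.
Then P_{m+1} = 3P_m + 6·5^m = 3·(3^m + 3·5^m) + 6·5^m = 3^{m+1} + 9·5^m + 6·5^m = 3^{m+1} + 15·5^m = 3^{m+1} + 3·5^{m+1}.
So the formula holds for m+1, and by induction P_n = 3^n + 3·5^n for all n ≥ 1.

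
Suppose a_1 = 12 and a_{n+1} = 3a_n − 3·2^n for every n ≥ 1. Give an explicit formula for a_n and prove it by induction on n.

Claim: a_n = 2·3^n + 3·2^n.

Base case: a_1 = 12, and 2·3^1 + 3·2^1 = 6 + 6 = 12.
Assume a_m = 2·3^m + 3·2^m for some m ≥ 1.
Then a_{m+1} = 3a_m − 3·2^m = 3·(2·3^m + 3·2^m) − 3·2^m = 2·3^{m+1} + 9·2^m − 3·2^m = 2·3^{m+1} + 6·2^m = 2·3^{m+1} + 3·2^{m+1}.
So the formula holds for m+1, and by induction a_n = 2·3^n + 3·2^n for all n ≥ 1.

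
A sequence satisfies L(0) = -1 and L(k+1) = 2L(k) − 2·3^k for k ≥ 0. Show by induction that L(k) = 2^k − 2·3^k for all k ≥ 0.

Base case: L(0) = -1, and 2^0 − 2·3^0 = 1 − 2 = -1.
Assume L(m) = 2^m − 2·3^m for some m ≥ 0.
Then L(m+1) = 2L(m) − 2·3^m = 2·(2^m − 2·3^m) − 2·3^m = 2^{m+1} − 4·3^m − 2·3^m = 2^{m+1} − 6·3^m = 2^{m+1} − 2·3^{m+1}.
So the formula holds for m+1, and by induction L(k) = 2^k − 2·3^k for all k ≥ 0.

L(k) = 2^k − 2·3^k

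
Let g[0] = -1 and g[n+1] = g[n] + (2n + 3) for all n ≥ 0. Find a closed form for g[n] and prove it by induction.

Claim: g[n] = n^2 + 2n − 1.

Base case: g[0] = -1, and 0^2 + 2·0 − 1 = -1.
Assume g[j] = j^2 + 2j − 1.
Then g[j+1] = g[j] + (2j + 3) = (j^2 + 2j − 1) + (2j + 3) = j^2 + 4j + 2,
and (j+1)^2 + 2·(j+1) − 1 = j^2 + 4j + 2.
Hence g[n] = n^2 + 2n − 1 for every n ≥ 0, by induction.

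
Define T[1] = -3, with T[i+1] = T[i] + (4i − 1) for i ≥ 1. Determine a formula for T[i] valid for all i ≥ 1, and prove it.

Claim: T[i] = 2i^2 − 3i − 2.

Base case: T[1] = -3, and 2·1^2 − 3·1 − 2 = -3.
Assume T[j] = 2j^2 − 3j − 2.
Then T[j+1] = T[j] + (4j − 1) = (2j^2 − 3j − 2) + (4j − 1) = 2j^2 + j − 3,
and 2·(j+1)^2 − 3·(j+1) − 2 = 2j^2 + j − 3.
Hence T[i] = 2i^2 − 3i − 2 for every i ≥ 1, by induction.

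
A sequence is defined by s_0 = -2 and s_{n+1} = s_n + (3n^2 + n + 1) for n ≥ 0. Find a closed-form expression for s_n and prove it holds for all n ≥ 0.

Claim: s_n = n^3 − n^2 + n − 2.

Base case: s_0 = -2, and 0^3 − 0^2 + 0 − 2 = -2.
Assume s_m = m^3 − m^2 + m − 2.
Then s_{m+1} = s_m + (3m^2 + m + 1) = (m^3 − m^2 + m − 2) + (3m^2 + m + 1) = m^3 + 2m^2 + 2m − 1,
and (m+1)^3 − (m+1)^2 + (m+1) − 2 = m^3 + 2m^2 + 2m − 1.
By induction, s_n = n^3 − n^2 + n − 2 for all n ≥ 0.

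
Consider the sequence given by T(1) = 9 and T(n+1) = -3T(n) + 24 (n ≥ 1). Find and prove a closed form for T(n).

Claim: T(n) = -(-3)^n + 6.

Base case: T(1) = 9, and -(-3)^1 + 6 = 3 + 6 = 9.
Assume T(m) = -(-3)^m + 6 for some m ≥ 1.
Then T(m+1) = -3T(m) + 24 = -3·(-(-3)^m + 6) + 24 = 3·(-3)^m − 18 + 24 = -(-3)^{m+1} + 6.
Hence T(n) = -(-3)^n + 6 for every n ≥ 1, by induction.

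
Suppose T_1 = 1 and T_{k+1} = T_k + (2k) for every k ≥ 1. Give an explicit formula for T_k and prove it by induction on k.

Claim: T_k = k^2 − k + 1.

Base case: T_1 = 1, and 1^2 − 1 + 1 = 1.
Assume T_j = j^2 − j + 1.
Then T_{j+1} = T_j + (2j) = (j^2 − j + 1) + (2j) = j^2 + j + 1,
and (j+1)^2 − (j+1) + 1 = j^2 + j + 1.
By induction, T_k = k^2 − k + 1 for all k ≥ 1.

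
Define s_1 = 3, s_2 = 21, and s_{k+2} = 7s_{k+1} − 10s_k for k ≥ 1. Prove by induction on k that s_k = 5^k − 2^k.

Base cases: s_1 = 3 and 5^1 − 2^1 = 3; s_2 = 21 and 5^2 − 2^2 = 21.
Assume s_j = 5^j − 2^j for all 1 ≤ j ≤ m, where m ≥ 2.
Then s_{m+1} = 7s_m − 10s_{m−1} = 7·(5^m − 2^m) − 10·(5^{m−1} − 2^{m−1}) = (7·5 − 10)5^{m−1} − (7·2 − 10)2^{m−1} = 25·5^{m−1} − 4·2^{m−1} = 5^{m+1} − 2^{m+1}.
This completes the inductive step, so s_k = 5^k − 2^k for all k ≥ 1.

s_k = 5^k − 2^k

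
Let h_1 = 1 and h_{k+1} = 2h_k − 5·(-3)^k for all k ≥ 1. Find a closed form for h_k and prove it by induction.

Claim: h_k = 2·2^k + (-3)^k.

Base case: h_1 = 1, and 2·2^1 + (-3)^1 = 4 − 3 = 1.
Assume h_r = 2·2^r + (-3)^r for some r ≥ 1.
Then h_{r+1} = 2h_r − 5·(-3)^r = 2·(2·2^r + (-3)^r) − 5·(-3)^r = 2·2^{r+1} + 2·(-3)^r − 5·(-3)^r = 2·2^{r+1} − 3·(-3)^r = 2·2^{r+1} + (-3)^{r+1}.
By induction, h_k = 2·2^k + (-3)^k for all k ≥ 1.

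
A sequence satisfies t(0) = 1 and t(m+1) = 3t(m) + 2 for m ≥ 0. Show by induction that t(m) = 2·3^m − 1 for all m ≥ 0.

Base case: t(0) = 1, and 2·3^0 − 1 = 2 − 1 = 1.
Assume t(j) = 2·3^j − 1 for some j ≥ 0.
Then t(j+1) = 3t(j) + 2 = 3·(2·3^j − 1) + 2 = 6·3^j − 3 + 2 = 2·3^{j+1} − 1.
This completes the inductive step, so t(m) = 2·3^m − 1 for all m ≥ 0.

t(m) = 2·3^m − 1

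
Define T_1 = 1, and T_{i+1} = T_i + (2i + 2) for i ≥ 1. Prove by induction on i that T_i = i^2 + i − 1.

Base case: T_1 = 1, and 1^2 + 1 − 1 = 1.
Assume T_r = r^2 + r − 1.
Then T_{r+1} = T_r + (2r + 2) = (r^2 + r − 1) + (2r + 2) = r^2 + 3r + 1,
and (r+1)^2 + (r+1) − 1 = r^2 + 3r + 1.
By induction, T_i = i^2 + i − 1 for all i ≥ 1.

T_i = i^2 + i − 1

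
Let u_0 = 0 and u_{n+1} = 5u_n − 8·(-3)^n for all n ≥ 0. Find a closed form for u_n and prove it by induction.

Claim: u_n = -5^n + (-3)^n.

Base case: u_0 = 0, and -5^0 + (-3)^0 = -1 + 1 = 0.
Assume u_j = -5^j + (-3)^j for some j ≥ 0.
Then u_{j+1} = 5u_j − 8·(-3)^j = 5·(-5^j + (-3)^j) − 8·(-3)^j = -5^{j+1} + 5·(-3)^j − 8·(-3)^j = -5^{j+1} − 3·(-3)^j = -5^{j+1} + (-3)^{j+1}.
Hence u_n = -5^n + (-3)^n for every n ≥ 0, by induction.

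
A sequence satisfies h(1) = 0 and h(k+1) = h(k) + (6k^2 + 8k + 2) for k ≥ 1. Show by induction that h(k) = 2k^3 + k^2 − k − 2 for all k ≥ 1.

Base case: h(1) = 0, and 2·1^3 + 1^2 − 1 − 2 = 0.
Assume h(m) = 2m^3 + m^2 − m − 2.
Then h(m+1) = h(m) + (6m^2 + 8m + 2) = (2m^3 + m^2 − m − 2) + (6m^2 + 8m + 2) = 2m^3 + 7m^2 + 7m,
and 2·(m+1)^3 + (m+1)^2 − (m+1) − 2 = 2m^3 + 7m^2 + 7m.
Hence h(k) = 2k^3 + k^2 − k − 2 for every k ≥ 1, by induction.

h(k) = 2k^3 + k^2 − k − 2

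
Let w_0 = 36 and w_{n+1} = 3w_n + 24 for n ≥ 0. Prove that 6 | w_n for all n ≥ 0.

Base case: w_0 = 36 = 6·6, so 6 | w_0.
Assume 6 | w_k, so w_k = 6t for some integer t.
Then w_{k+1} = 3w_k + 24 = 3·(6t) + 24 = 6(3t + 4), so 6 | w_{k+1}.
By induction, 6 | w_n for all n ≥ 0.

6 | w_n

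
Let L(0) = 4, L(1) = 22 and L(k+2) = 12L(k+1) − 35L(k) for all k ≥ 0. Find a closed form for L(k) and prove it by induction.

Claim: L(k) = 3·5^k + 7^k.

Base cases: L(0) = 4 and 3·5^0 + 7^0 = 4; L(1) = 22 and 3·5^1 + 7^1 = 22.
Assume L(i) = 3·5^i + 7^i for all 0 ≤ i ≤ j, where j ≥ 1.
Then L(j+1) = 12L(j) − 35L(j−1) = 12·(3·5^j + 7^j) − 35·(3·5^{j−1} + 7^{j−1}) = 3·(12·5 − 35)5^{j−1} + (12·7 − 35)7^{j−1} = 75·5^{j−1} + 49·7^{j−1} = 3·5^{j+1} + 7^{j+1}.
By strong induction, L(k) = 3·5^k + 7^k for all k ≥ 0.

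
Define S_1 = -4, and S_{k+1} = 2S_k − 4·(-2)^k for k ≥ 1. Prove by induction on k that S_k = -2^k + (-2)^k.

Base case: S_1 = -4, and -2^1 + (-2)^1 = -2 − 2 = -4.
Assume S_r = -2^r + (-2)^r for some r ≥ 1.
Then S_{r+1} = 2S_r − 4·(-2)^r = 2·(-2^r + (-2)^r) − 4·(-2)^r = -2^{r+1} + 2·(-2)^r − 4·(-2)^r = -2^{r+1} − 2·(-2)^r = -2^{r+1} + (-2)^{r+1}.
Hence S_k = -2^k + (-2)^k for every k ≥ 1, by induction.

S_k = -2^k + (-2)^k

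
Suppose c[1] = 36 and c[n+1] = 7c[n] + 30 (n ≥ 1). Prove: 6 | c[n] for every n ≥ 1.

Base case: c[1] = 36 = 6·6, so 6 | c[1].
Assume 6 | c[r], so c[r] = 6t for some integer t.
Then c[r+1] = 7c[r] + 30 = 7·(6t) + 30 = 6(7t + 5), so 6 | c[r+1].
So the property holds for r+1, and by induction 6 | c[n] for all n ≥ 1.

6 | c[n]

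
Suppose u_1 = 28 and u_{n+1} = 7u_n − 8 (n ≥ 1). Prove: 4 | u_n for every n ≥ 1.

Base case: u_1 = 28 = 4·7, so 4 | u_1.
Assume 4 | u_m, so u_m = 4t for some integer t.
Then u_{m+1} = 7u_m − 8 = 7·(4t) − 8 = 4(7t − 2), so 4 | u_{m+1}.
Hence 4 | u_n for every n ≥ 1, by induction.

4 | u_n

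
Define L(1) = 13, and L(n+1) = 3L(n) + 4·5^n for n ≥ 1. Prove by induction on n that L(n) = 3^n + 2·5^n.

Base case: L(1) = 13, and 3^1 + 2·5^1 = 3 + 10 = 13.
Assume L(m) = 3^m + 2·5^m for some m ≥ 1.
Then L(m+1) = 3L(m) + 4·5^m = 3·(3^m + 2·5^m) + 4·5^m = 3^{m+1} + 6·5^m + 4·5^m = 3^{m+1} + 10·5^m = 3^{m+1} + 2·5^{m+1}.
This completes the inductive step, so L(n) = 3^n + 2·5^n for all n ≥ 1.

L(n) = 3^n + 2·5^n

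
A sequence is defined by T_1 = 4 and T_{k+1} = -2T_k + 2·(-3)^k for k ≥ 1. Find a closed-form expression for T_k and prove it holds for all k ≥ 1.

Claim: T_k = (-2)^k − 2·(-3)^k.

Base case: T_1 = 4, and (-2)^1 − 2·(-3)^1 = -2 + 6 = 4.
Assume T_m = (-2)^m − 2·(-3)^m for some m ≥ 1.
Then T_{m+1} = -2T_m + 2·(-3)^m = -2·((-2)^m − 2·(-3)^m) + 2·(-3)^m = (-2)^{m+1} + 4·(-3)^m + 2·(-3)^m = (-2)^{m+1} + 6·(-3)^m = (-2)^{m+1} − 2·(-3)^{m+1}.
So the formula holds for m+1, and by induction T_k = (-2)^k − 2·(-3)^k for all k ≥ 1.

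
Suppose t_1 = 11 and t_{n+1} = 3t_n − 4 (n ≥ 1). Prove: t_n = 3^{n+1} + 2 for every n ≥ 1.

Base case: t_1 = 11, and 3^{1+1} + 2 = 9 + 2 = 11.
Assume t_j = 3^{j+1} + 2 for some j ≥ 1.
Then t_{j+1} = 3t_j − 4 = 3·(3^{j+1} + 2) − 4 = 3^{j+2} + 6 − 4 = 3^{j+2} + 2.
So the formula holds for j+1, and by induction t_n = 3^{n+1} + 2 for all n ≥ 1.

t_n = 3^{n+1} + 2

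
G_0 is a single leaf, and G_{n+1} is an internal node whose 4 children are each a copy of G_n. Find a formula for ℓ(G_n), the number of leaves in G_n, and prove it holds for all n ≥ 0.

Claim: ℓ(G_n) = 4^n.

Base case: ℓ(G_0) = 1, and 4^0 = 1.
Assume ℓ(G_k) = 4^k.
Then ℓ(G_{k+1}) = 4·ℓ(G_k) = 4·4^k = 4^{k+1}.
Hence ℓ(G_n) = 4^n for every n ≥ 0, by induction.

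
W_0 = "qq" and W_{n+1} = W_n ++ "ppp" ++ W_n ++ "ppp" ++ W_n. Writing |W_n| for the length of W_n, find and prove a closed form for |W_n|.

Claim: |W_n| = 5·3^n − 3.

Base case: |W_0| = 2, and 5·3^0 − 3 = 2.
Assume |W_r| = 5·3^r − 3.
Then |W_{r+1}| = 3|W_r| + 6 = 3(5·3^r − 3) + 6 = 5·3^{r+1} − 9 + 6 = 5·3^{r+1} − 3.
This completes the inductive step, so |W_n| = 5·3^n − 3 for all n ≥ 0.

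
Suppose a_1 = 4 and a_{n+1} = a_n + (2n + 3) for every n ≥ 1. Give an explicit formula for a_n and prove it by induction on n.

Claim: a_n = n^2 + 2n + 1.

Base case: a_1 = 4, and 1^2 + 2·1 + 1 = 4.
Assume a_j = j^2 + 2j + 1.
Then a_{j+1} = a_j + (2j + 3) = (j^2 + 2j + 1) + (2j + 3) = j^2 + 4j + 4,
and (j+1)^2 + 2·(j+1) + 1 = j^2 + 4j + 4.
Hence a_n = n^2 + 2n + 1 for every n ≥ 1, by induction.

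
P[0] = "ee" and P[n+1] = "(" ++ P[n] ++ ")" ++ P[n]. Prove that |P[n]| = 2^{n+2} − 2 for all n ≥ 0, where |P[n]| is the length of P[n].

Base case: |P[0]| = 2, and 2^{0+2} − 2 = 2.
Assume |P[k]| = 2^{k+2} − 2.
Then |P[k+1]| = 1 + |P[k]| + 1 + |P[k]| = 2|P[k]| + 2 = 2(2^{k+2} − 2) + 2 = 2^{k+3} − 4 + 2 = 2^{k+3} − 2.
This completes the inductive step, so |P[n]| = 2^{n+2} − 2 for all n ≥ 0.

|P[n]| = 2^{n+2} − 2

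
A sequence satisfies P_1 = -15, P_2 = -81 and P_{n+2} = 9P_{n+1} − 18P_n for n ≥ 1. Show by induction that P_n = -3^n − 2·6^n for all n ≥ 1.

Base cases: P_1 = -15 and -3^1 − 2·6^1 = -15; P_2 = -81 and -3^2 − 2·6^2 = -81.
Assume P_j = -3^j − 2·6^j for all 1 ≤ j ≤ k, where k ≥ 2.
Then P_{k+1} = 9P_k − 18P_{k−1} = 9·(-3^k − 2·6^k) − 18·(-3^{k−1} − 2·6^{k−1}) = -(9·3 − 18)3^{k−1} − 2·(9·6 − 18)6^{k−1} = -9·3^{k−1} − 72·6^{k−1} = -3^{k+1} − 2·6^{k+1}.
So the formula holds for k+1, and by strong induction P_n = -3^n − 2·6^n for all n ≥ 1.

P_n = -3^n − 2·6^n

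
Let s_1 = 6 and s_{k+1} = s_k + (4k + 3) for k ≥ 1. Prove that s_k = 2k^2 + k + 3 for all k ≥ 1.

Base case: s_1 = 6, and 2·1^2 + 1 + 3 = 6.
Assume s_j = 2j^2 + j + 3.
Then s_{j+1} = s_j + (4j + 3) = (2j^2 + j + 3) + (4j + 3) = 2j^2 + 5j + 6,
and 2·(j+1)^2 + (j+1) + 3 = 2j^2 + 5j + 6.
By induction, s_k = 2k^2 + k + 3 for all k ≥ 1.

s_k = 2k^2 + k + 3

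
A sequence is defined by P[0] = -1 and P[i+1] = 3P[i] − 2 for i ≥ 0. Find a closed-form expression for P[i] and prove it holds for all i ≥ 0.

Claim: P[i] = -2·3^i + 1.

Base case: P[0] = -1, and -2·3^0 + 1 = -2 + 1 = -1.
Assume P[k] = -2·3^k + 1 for some k ≥ 0.
Then P[k+1] = 3P[k] − 2 = 3·(-2·3^k + 1) − 2 = -6·3^k + 3 − 2 = -2·3^{k+1} + 1.
Hence P[i] = -2·3^i + 1 for every i ≥ 0, by induction.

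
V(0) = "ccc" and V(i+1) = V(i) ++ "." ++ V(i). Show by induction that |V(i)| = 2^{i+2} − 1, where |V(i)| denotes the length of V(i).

Base case: |V(0)| = 3, and 2^{0+2} − 1 = 3.
Assume |V(r)| = 2^{r+2} − 1.
Then |V(r+1)| = |V(r)| + 1 + |V(r)| = 2|V(r)| + 1 = 2(2^{r+2} − 1) + 1 = 2^{r+3} − 2 + 1 = 2^{r+3} − 1.
So the formula holds for r+1, and by induction |V(i)| = 2^{i+2} − 1 for all i ≥ 0.

|V(i)| = 2^{i+2} − 1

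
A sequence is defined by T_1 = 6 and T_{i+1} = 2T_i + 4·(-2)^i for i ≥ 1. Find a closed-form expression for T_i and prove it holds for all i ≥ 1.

Claim: T_i = 2·2^i − (-2)^i.

Base case: T_1 = 6, and 2·2^1 − (-2)^1 = 4 + 2 = 6.
Assume T_m = 2·2^m − (-2)^m for some m ≥ 1.
Then T_{m+1} = 2T_m + 4·(-2)^m = 2·(2·2^m − (-2)^m) + 4·(-2)^m = 2·2^{m+1} − 2·(-2)^m + 4·(-2)^m = 2·2^{m+1} + 2·(-2)^m = 2·2^{m+1} − (-2)^{m+1}.
Hence T_i = 2·2^i − (-2)^i for every i ≥ 1, by induction.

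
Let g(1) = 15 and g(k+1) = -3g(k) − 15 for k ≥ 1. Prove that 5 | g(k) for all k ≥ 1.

Base case: g(1) = 15 = 5·3, so 5 | g(1).
Assume 5 | g(r), so g(r) = 5t for some integer t.
Then g(r+1) = -3g(r) − 15 = -3·(5t) − 15 = 5(-3t − 3), so 5 | g(r+1).
So the property holds for r+1, and by induction 5 | g(k) for all k ≥ 1.

5 | g(k)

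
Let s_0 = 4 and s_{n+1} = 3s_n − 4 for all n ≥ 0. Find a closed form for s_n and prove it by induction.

Claim: s_n = 2·3^n + 2.

Base case: s_0 = 4, and 2·3^0 + 2 = 2 + 2 = 4.
Assume s_j = 2·3^j + 2 for some j ≥ 0.
Then s_{j+1} = 3s_j − 4 = 3·(2·3^j + 2) − 4 = 6·3^j + 6 − 4 = 2·3^{j+1} + 2.
Hence s_n = 2·3^n + 2 for every n ≥ 0, by induction.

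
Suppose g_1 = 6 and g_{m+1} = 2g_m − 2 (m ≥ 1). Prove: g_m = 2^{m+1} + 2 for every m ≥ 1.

Base case: g_1 = 6, and 2^{1+1} + 2 = 4 + 2 = 6.
Assume g_j = 2^{j+1} + 2 for some j ≥ 1.
Then g_{j+1} = 2g_j − 2 = 2·(2^{j+1} + 2) − 2 = 2^{j+2} + 4 − 2 = 2^{j+2} + 2.
So the formula holds for j+1, and by induction g_m = 2^{m+1} + 2 for all m ≥ 1.

g_m = 2^{m+1} + 2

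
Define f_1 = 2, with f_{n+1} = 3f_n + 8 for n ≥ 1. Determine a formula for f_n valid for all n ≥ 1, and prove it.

Claim: f_n = 2·3^n − 4.

Base case: f_1 = 2, and 2·3^1 − 4 = 6 − 4 = 2.
Assume f_r = 2·3^r − 4 for some r ≥ 1.
Then f_{r+1} = 3f_r + 8 = 3·(2·3^r − 4) + 8 = 6·3^r − 12 + 8 = 2·3^{r+1} − 4.
So the formula holds for r+1, and by induction f_n = 2·3^n − 4 for all n ≥ 1.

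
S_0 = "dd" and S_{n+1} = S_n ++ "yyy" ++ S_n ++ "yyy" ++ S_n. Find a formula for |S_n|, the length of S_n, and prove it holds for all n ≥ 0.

Claim: |S_n| = 5·3^n − 3.

Base case: |S_0| = 2, and 5·3^0 − 3 = 2.
Assume |S_j| = 5·3^j − 3.
Then |S_{j+1}| = 3|S_j| + 6 = 3(5·3^j − 3) + 6 = 5·3^{j+1} − 9 + 6 = 5·3^{j+1} − 3.
This completes the inductive step, so |S_n| = 5·3^n − 3 for all n ≥ 0.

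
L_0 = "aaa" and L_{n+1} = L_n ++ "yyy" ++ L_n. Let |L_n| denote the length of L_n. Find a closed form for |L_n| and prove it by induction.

Claim: |L_n| = 6·2^n − 3.

Base case: |L_0| = 3, and 6·2^0 − 3 = 3.
Assume |L_k| = 6·2^k − 3.
Then |L_{k+1}| = |L_k| + 3 + |L_k| = 2|L_k| + 3 = 2(6·2^k − 3) + 3 = 6·2^{k+1} − 6 + 3 = 6·2^{k+1} − 3.
Hence |L_n| = 6·2^n − 3 for every n ≥ 0, by induction.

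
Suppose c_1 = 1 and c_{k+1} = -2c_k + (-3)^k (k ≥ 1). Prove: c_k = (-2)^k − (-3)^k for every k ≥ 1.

Base case: c_1 = 1, and (-2)^1 − (-3)^1 = -2 + 3 = 1.
Assume c_m = (-2)^m − (-3)^m for some m ≥ 1.
Then c_{m+1} = -2c_m + (-3)^m = -2·((-2)^m − (-3)^m) + (-3)^m = (-2)^{m+1} + 2·(-3)^m + (-3)^m = (-2)^{m+1} + 3·(-3)^m = (-2)^{m+1} − (-3)^{m+1}.
So the formula holds for m+1, and by induction c_k = (-2)^k − (-3)^k for all k ≥ 1.

c_k = (-2)^k − (-3)^k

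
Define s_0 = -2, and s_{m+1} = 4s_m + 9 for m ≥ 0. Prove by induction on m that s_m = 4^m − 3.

Base case: s_0 = -2, and 4^0 − 3 = 1 − 3 = -2.
Assume s_j = 4^j − 3 for some j ≥ 0.
Then s_{j+1} = 4s_j + 9 = 4·(4^j − 3) + 9 = 4^{j+1} − 12 + 9 = 4^{j+1} − 3.
Hence s_m = 4^m − 3 for every m ≥ 0, by induction.

s_m = 4^m − 3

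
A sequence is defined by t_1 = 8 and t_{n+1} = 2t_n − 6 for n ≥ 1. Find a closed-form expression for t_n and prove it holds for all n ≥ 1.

Claim: t_n = 2^n + 6.

Base case: t_1 = 8, and 2^1 + 6 = 2 + 6 = 8.
Assume t_r = 2^r + 6 for some r ≥ 1.
Then t_{r+1} = 2t_r − 6 = 2·(2^r + 6) − 6 = 2^{r+1} + 12 − 6 = 2^{r+1} + 6.
Hence t_n = 2^n + 6 for every n ≥ 1, by induction.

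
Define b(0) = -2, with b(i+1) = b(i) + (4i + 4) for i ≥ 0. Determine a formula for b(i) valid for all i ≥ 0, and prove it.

Claim: b(i) = 2i^2 + 2i − 2.

Base case: b(0) = -2, and 2·0^2 + 2·0 − 2 = -2.
Assume b(j) = 2j^2 + 2j − 2.
Then b(j+1) = b(j) + (4j + 4) = (2j^2 + 2j − 2) + (4j + 4) = 2j^2 + 6j + 2,
and 2·(j+1)^2 + 2·(j+1) − 2 = 2j^2 + 6j + 2.
Hence b(i) = 2i^2 + 2i − 2 for every i ≥ 0, by induction.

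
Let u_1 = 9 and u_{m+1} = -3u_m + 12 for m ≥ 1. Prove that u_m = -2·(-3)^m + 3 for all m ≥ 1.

Base case: u_1 = 9, and -2·(-3)^1 + 3 = 6 + 3 = 9.
Assume u_k = -2·(-3)^k + 3 for some k ≥ 1.
Then u_{k+1} = -3u_k + 12 = -3·(-2·(-3)^k + 3) + 12 = 6·(-3)^k − 9 + 12 = -2·(-3)^{k+1} + 3.
So the formula holds for k+1, and by induction u_m = -2·(-3)^m + 3 for all m ≥ 1.

u_m = -2·(-3)^m + 3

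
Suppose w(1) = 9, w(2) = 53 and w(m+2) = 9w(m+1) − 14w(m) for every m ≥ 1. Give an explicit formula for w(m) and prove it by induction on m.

Claim: w(m) = 7^m + 2^m.

Base cases: w(1) = 9 and 7^1 + 2^1 = 9; w(2) = 53 and 7^2 + 2^2 = 53.
Assume w(j) = 7^j + 2^j for all 1 ≤ j ≤ r, where r ≥ 2.
Then w(r+1) = 9w(r) − 14w(r−1) = 9·(7^r + 2^r) − 14·(7^{r−1} + 2^{r−1}) = (9·7 − 14)7^{r−1} + (9·2 − 14)2^{r−1} = 49·7^{r−1} + 4·2^{r−1} = 7^{r+1} + 2^{r+1}.
This completes the inductive step, so w(m) = 7^m + 2^m for all m ≥ 1.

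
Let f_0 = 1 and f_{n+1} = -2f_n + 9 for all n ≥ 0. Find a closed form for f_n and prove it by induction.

Claim: f_n = -2·(-2)^n + 3.

Base case: f_0 = 1, and -2·(-2)^0 + 3 = -2 + 3 = 1.
Assume f_r = -2·(-2)^r + 3 for some r ≥ 0.
Then f_{r+1} = -2f_r + 9 = -2·(-2·(-2)^r + 3) + 9 = 4·(-2)^r − 6 + 9 = -2·(-2)^{r+1} + 3.
By induction, f_n = -2·(-2)^n + 3 for all n ≥ 0.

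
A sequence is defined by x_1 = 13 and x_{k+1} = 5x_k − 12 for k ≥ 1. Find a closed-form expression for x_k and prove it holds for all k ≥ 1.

Claim: x_k = 2·5^k + 3.

Base case: x_1 = 13, and 2·5^1 + 3 = 10 + 3 = 13.
Assume x_j = 2·5^j + 3 for some j ≥ 1.
Then x_{j+1} = 5x_j − 12 = 5·(2·5^j + 3) − 12 = 10·5^j + 15 − 12 = 2·5^{j+1} + 3.
Hence x_k = 2·5^k + 3 for every k ≥ 1, by induction.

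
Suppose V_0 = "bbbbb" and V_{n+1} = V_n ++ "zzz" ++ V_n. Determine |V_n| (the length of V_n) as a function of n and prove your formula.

Claim: |V_n| = 2^{n+3} − 3.

Base case: |V_0| = 5, and 2^{0+3} − 3 = 5.
Assume |V_r| = 2^{r+3} − 3.
Then |V_{r+1}| = |V_r| + 3 + |V_r| = 2|V_r| + 3 = 2(2^{r+3} − 3) + 3 = 2^{r+1+3} − 6 + 3 = 2^{r+1+3} − 3.
By induction, |V_n| = 2^{n+3} − 3 for all n ≥ 0.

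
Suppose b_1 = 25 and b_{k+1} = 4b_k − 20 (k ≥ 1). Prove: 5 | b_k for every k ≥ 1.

Base case: b_1 = 25 = 5·5, so 5 | b_1.
Assume 5 | b_m, so b_m = 5t for some integer t.
Then b_{m+1} = 4b_m − 20 = 4·(5t) − 20 = 5(4t − 4), so 5 | b_{m+1}.
By induction, 5 | b_k for all k ≥ 1.

5 | b_k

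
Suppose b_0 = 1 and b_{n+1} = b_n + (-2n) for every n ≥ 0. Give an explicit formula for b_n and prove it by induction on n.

Claim: b_n = -n^2 + n + 1.

Base case: b_0 = 1, and -0^2 + 0 + 1 = 1.
Assume b_j = -j^2 + j + 1.
Then b_{j+1} = b_j + (-2j) = (-j^2 + j + 1) + (-2j) = -j^2 − j + 1,
and -(j+1)^2 + (j+1) + 1 = -j^2 − j + 1.
This completes the inductive step, so b_n = -n^2 + n + 1 for all n ≥ 0.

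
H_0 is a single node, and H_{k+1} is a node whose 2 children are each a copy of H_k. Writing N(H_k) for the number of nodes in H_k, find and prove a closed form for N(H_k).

Claim: N(H_k) = 2^{k+1} − 1.

Base case: N(H_0) = 1, and 2^{0+1} − 1 = 1.
Assume N(H_r) = 2^{r+1} − 1.
Then N(H_{r+1}) = 1 + 2N(H_r) = 1 + 2(2^{r+1} − 1) = 2^{r+2} − 2 + 1 = 2^{r+2} − 1.
So the formula holds for r+1, and by induction N(H_k) = 2^{k+1} − 1 for all k ≥ 0.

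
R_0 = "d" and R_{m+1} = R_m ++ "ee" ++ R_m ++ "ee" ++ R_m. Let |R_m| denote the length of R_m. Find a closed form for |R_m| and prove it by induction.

Claim: |R_m| = 3^{m+1} − 2.

Base case: |R_0| = 1, and 3^{0+1} − 2 = 1.
Assume |R_j| = 3^{j+1} − 2.
Then |R_{j+1}| = 3|R_j| + 4 = 3(3^{j+1} − 2) + 4 = 3^{j+2} − 6 + 4 = 3^{j+2} − 2.
This completes the inductive step, so |R_m| = 3^{m+1} − 2 for all m ≥ 0.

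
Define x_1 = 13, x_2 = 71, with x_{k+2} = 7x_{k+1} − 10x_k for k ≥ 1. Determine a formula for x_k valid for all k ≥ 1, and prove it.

Claim: x_k = 3·5^k − 2^k.

Base cases: x_1 = 13 and 3·5^1 − 2^1 = 13; x_2 = 71 and 3·5^2 − 2^2 = 71.
Assume x_j = 3·5^j − 2^j for all 1 ≤ j ≤ m, where m ≥ 2.
Then x_{m+1} = 7x_m − 10x_{m−1} = 7·(3·5^m − 2^m) − 10·(3·5^{m−1} − 2^{m−1}) = 3·(7·5 − 10)5^{m−1} − (7·2 − 10)2^{m−1} = 75·5^{m−1} − 4·2^{m−1} = 3·5^{m+1} − 2^{m+1}.
Hence x_k = 3·5^k − 2^k for every k ≥ 1, by strong induction.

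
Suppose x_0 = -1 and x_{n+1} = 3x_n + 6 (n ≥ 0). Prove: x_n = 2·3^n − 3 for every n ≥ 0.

Base case: x_0 = -1, and 2·3^0 − 3 = 2 − 3 = -1.
Assume x_k = 2·3^k − 3 for some k ≥ 0.
Then x_{k+1} = 3x_k + 6 = 3·(2·3^k − 3) + 6 = 6·3^k − 9 + 6 = 2·3^{k+1} − 3.
By induction, x_n = 2·3^n − 3 for all n ≥ 0.

x_n = 2·3^n − 3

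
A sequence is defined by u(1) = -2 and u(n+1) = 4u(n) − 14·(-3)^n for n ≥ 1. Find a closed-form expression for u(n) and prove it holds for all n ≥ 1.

Claim: u(n) = 4^n + 2·(-3)^n.

Base case: u(1) = -2, and 4^1 + 2·(-3)^1 = 4 − 6 = -2.
Assume u(k) = 4^k + 2·(-3)^k for some k ≥ 1.
Then u(k+1) = 4u(k) − 14·(-3)^k = 4·(4^k + 2·(-3)^k) − 14·(-3)^k = 4^{k+1} + 8·(-3)^k − 14·(-3)^k = 4^{k+1} − 6·(-3)^k = 4^{k+1} + 2·(-3)^{k+1}.
By induction, u(n) = 4^n + 2·(-3)^n for all n ≥ 1.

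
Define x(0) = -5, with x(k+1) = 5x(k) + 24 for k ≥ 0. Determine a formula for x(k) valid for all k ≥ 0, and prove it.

Claim: x(k) = 5^k − 6.

Base case: x(0) = -5, and 5^0 − 6 = 1 − 6 = -5.
Assume x(m) = 5^m − 6 for some m ≥ 0.
Then x(m+1) = 5x(m) + 24 = 5·(5^m − 6) + 24 = 5^{m+1} − 30 + 24 = 5^{m+1} − 6.
By induction, x(k) = 5^k − 6 for all k ≥ 0.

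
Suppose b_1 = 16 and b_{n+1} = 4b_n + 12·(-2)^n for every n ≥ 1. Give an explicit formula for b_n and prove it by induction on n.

Claim: b_n = 3·4^n − 2·(-2)^n.

Base case: b_1 = 16, and 3·4^1 − 2·(-2)^1 = 12 + 4 = 16.
Assume b_r = 3·4^r − 2·(-2)^r for some r ≥ 1.
Then b_{r+1} = 4b_r + 12·(-2)^r = 4·(3·4^r − 2·(-2)^r) + 12·(-2)^r = 3·4^{r+1} − 8·(-2)^r + 12·(-2)^r = 3·4^{r+1} + 4·(-2)^r = 3·4^{r+1} − 2·(-2)^{r+1}.
By induction, b_n = 3·4^n − 2·(-2)^n for all n ≥ 1.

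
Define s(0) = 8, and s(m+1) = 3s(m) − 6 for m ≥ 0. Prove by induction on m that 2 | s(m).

Base case: s(0) = 8 = 2·4, so 2 | s(0).
Assume 2 | s(r), so s(r) = 2t for some integer t.
Then s(r+1) = 3s(r) − 6 = 3·(2t) − 6 = 2(3t − 3), so 2 | s(r+1).
So the property holds for r+1, and by induction 2 | s(m) for all m ≥ 0.

2 | s(m)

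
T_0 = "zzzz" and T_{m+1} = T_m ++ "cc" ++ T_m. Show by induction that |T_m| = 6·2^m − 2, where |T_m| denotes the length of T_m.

Base case: |T_0| = 4, and 6·2^0 − 2 = 4.
Assume |T_r| = 6·2^r − 2.
Then |T_{r+1}| = |T_r| + 2 + |T_r| = 2|T_r| + 2 = 2(6·2^r − 2) + 2 = 6·2^{r+1} − 4 + 2 = 6·2^{r+1} − 2.
By induction, |T_m| = 6·2^m − 2 for all m ≥ 0.

|T_m| = 6·2^m − 2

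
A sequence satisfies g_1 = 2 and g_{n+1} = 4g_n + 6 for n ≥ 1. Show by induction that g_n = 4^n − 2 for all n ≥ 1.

Base case: g_1 = 2, and 4^1 − 2 = 4 − 2 = 2.
Assume g_j = 4^j − 2 for some j ≥ 1.
Then g_{j+1} = 4g_j + 6 = 4·(4^j − 2) + 6 = 4^{j+1} − 8 + 6 = 4^{j+1} − 2.
This completes the inductive step, so g_n = 4^n − 2 for all n ≥ 1.

g_n = 4^n − 2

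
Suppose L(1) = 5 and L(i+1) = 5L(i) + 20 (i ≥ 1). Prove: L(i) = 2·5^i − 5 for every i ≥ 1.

Base case: L(1) = 5, and 2·5^1 − 5 = 10 − 5 = 5.
Assume L(j) = 2·5^j − 5 for some j ≥ 1.
Then L(j+1) = 5L(j) + 20 = 5·(2·5^j − 5) + 20 = 10·5^j − 25 + 20 = 2·5^{j+1} − 5.
So the formula holds for j+1, and by induction L(i) = 2·5^i − 5 for all i ≥ 1.

L(i) = 2·5^i − 5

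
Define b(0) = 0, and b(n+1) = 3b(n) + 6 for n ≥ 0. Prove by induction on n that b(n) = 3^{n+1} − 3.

Base case: b(0) = 0, and 3^{0+1} − 3 = 3 − 3 = 0.
Assume b(j) = 3^{j+1} − 3 for some j ≥ 0.
Then b(j+1) = 3b(j) + 6 = 3·(3^{j+1} − 3) + 6 = 3^{j+2} − 9 + 6 = 3^{j+2} − 3.
So the formula holds for j+1, and by induction b(n) = 3^{n+1} − 3 for all n ≥ 0.

b(n) = 3^{n+1} − 3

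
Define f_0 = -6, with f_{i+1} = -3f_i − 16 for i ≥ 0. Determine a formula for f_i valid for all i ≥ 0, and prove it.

Claim: f_i = -2·(-3)^i − 4.

Base case: f_0 = -6, and -2·(-3)^0 − 4 = -2 − 4 = -6.
Assume f_m = -2·(-3)^m − 4 for some m ≥ 0.
Then f_{m+1} = -3f_m − 16 = -3·(-2·(-3)^m − 4) − 16 = 6·(-3)^m + 12 − 16 = -2·(-3)^{m+1} − 4.
So the formula holds for m+1, and by induction f_i = -2·(-3)^i − 4 for all i ≥ 0.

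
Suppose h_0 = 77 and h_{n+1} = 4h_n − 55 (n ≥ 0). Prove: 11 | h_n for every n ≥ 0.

Base case: h_0 = 77 = 11·7, so 11 | h_0.
Assume 11 | h_m, so h_m = 11t for some integer t.
Then h_{m+1} = 4h_m − 55 = 4·(11t) − 55 = 11(4t − 5), so 11 | h_{m+1}.
So the property holds for m+1, and by induction 11 | h_n for all n ≥ 0.

11 | h_n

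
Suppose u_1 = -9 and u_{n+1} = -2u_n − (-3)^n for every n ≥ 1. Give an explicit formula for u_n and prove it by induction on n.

Claim: u_n = 3·(-2)^n + (-3)^n.

Base case: u_1 = -9, and 3·(-2)^1 + (-3)^1 = -6 − 3 = -9.
Assume u_m = 3·(-2)^m + (-3)^m for some m ≥ 1.
Then u_{m+1} = -2u_m − (-3)^m = -2·(3·(-2)^m + (-3)^m) − (-3)^m = 3·(-2)^{m+1} − 2·(-3)^m − (-3)^m = 3·(-2)^{m+1} − 3·(-3)^m = 3·(-2)^{m+1} + (-3)^{m+1}.
This completes the inductive step, so u_n = 3·(-2)^n + (-3)^n for all n ≥ 1.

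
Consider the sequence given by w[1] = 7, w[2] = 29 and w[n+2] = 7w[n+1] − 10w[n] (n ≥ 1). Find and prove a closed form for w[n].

Claim: w[n] = 5^n + 2^n.

Base cases: w[1] = 7 and 5^1 + 2^1 = 7; w[2] = 29 and 5^2 + 2^2 = 29.
Assume w[i] = 5^i + 2^i for all 1 ≤ i ≤ j, where j ≥ 2.
Then w[j+1] = 7w[j] − 10w[j−1] = 7·(5^j + 2^j) − 10·(5^{j−1} + 2^{j−1}) = (7·5 − 10)5^{j−1} + (7·2 − 10)2^{j−1} = 25·5^{j−1} + 4·2^{j−1} = 5^{j+1} + 2^{j+1}.
Hence w[n] = 5^n + 2^n for every n ≥ 1, by strong induction.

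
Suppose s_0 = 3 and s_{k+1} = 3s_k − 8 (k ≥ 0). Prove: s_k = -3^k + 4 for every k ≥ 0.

Base case: s_0 = 3, and -3^0 + 4 = -1 + 4 = 3.
Assume s_r = -3^r + 4 for some r ≥ 0.
Then s_{r+1} = 3s_r − 8 = 3·(-3^r + 4) − 8 = -3^{r+1} + 12 − 8 = -3^{r+1} + 4.
So the formula holds for r+1, and by induction s_k = -3^k + 4 for all k ≥ 0.

s_k = -3^k + 4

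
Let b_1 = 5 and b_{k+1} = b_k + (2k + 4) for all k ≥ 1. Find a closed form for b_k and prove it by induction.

Claim: b_k = k^2 + 3k + 1.

Base case: b_1 = 5, and 1^2 + 3·1 + 1 = 5.
Assume b_m = m^2 + 3m + 1.
Then b_{m+1} = b_m + (2m + 4) = (m^2 + 3m + 1) + (2m + 4) = m^2 + 5m + 5,
and (m+1)^2 + 3·(m+1) + 1 = m^2 + 5m + 5.
By induction, b_k = k^2 + 3k + 1 for all k ≥ 1.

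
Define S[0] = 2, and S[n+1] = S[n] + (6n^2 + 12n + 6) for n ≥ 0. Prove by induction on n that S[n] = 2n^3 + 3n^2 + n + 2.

Base case: S[0] = 2, and 2·0^3 + 3·0^2 + 0 + 2 = 2.
Assume S[k] = 2k^3 + 3k^2 + k + 2.
Then S[k+1] = S[k] + (6k^2 + 12k + 6) = (2k^3 + 3k^2 + k + 2) + (6k^2 + 12k + 6) = 2k^3 + 9k^2 + 13k + 8,
and 2·(k+1)^3 + 3·(k+1)^2 + (k+1) + 2 = 2k^3 + 9k^2 + 13k + 8.
By induction, S[n] = 2n^3 + 3n^2 + n + 2 for all n ≥ 0.

S[n] = 2n^3 + 3n^2 + n + 2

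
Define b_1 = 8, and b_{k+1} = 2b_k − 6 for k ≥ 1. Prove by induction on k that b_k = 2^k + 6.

Base case: b_1 = 8, and 2^1 + 6 = 2 + 6 = 8.
Assume b_j = 2^j + 6 for some j ≥ 1.
Then b_{j+1} = 2b_j − 6 = 2·(2^j + 6) − 6 = 2^{j+1} + 12 − 6 = 2^{j+1} + 6.
Hence b_k = 2^k + 6 for every k ≥ 1, by induction.

b_k = 2^k + 6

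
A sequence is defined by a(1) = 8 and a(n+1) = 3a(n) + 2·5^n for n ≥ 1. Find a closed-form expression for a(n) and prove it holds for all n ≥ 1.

Claim: a(n) = 3^n + 5^n.

Base case: a(1) = 8, and 3^1 + 5^1 = 3 + 5 = 8.
Assume a(m) = 3^m + 5^m for some m ≥ 1.
Then a(m+1) = 3a(m) + 2·5^m = 3·(3^m + 5^m) + 2·5^m = 3^{m+1} + 3·5^m + 2·5^m = 3^{m+1} + 5·5^m = 3^{m+1} + 5^{m+1}.
Hence a(n) = 3^n + 5^n for every n ≥ 1, by induction.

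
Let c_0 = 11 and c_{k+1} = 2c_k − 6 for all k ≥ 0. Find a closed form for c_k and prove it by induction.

Claim: c_k = 5·2^k + 6.

Base case: c_0 = 11, and 5·2^0 + 6 = 5 + 6 = 11.
Assume c_r = 5·2^r + 6 for some r ≥ 0.
Then c_{r+1} = 2c_r − 6 = 2·(5·2^r + 6) − 6 = 10·2^r + 12 − 6 = 5·2^{r+1} + 6.
By induction, c_k = 5·2^k + 6 for all k ≥ 0.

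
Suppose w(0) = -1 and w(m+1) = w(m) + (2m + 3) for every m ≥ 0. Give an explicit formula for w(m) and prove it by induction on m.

Claim: w(m) = m^2 + 2m − 1.

Base case: w(0) = -1, and 0^2 + 2·0 − 1 = -1.
Assume w(r) = r^2 + 2r − 1.
Then w(r+1) = w(r) + (2r + 3) = (r^2 + 2r − 1) + (2r + 3) = r^2 + 4r + 2,
and (r+1)^2 + 2·(r+1) − 1 = r^2 + 4r + 2.
Hence w(m) = m^2 + 2m − 1 for every m ≥ 0, by induction.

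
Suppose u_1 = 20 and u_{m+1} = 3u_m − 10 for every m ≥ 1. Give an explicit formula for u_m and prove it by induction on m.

Claim: u_m = 5·3^m + 5.

Base case: u_1 = 20, and 5·3^1 + 5 = 15 + 5 = 20.
Assume u_j = 5·3^j + 5 for some j ≥ 1.
Then u_{j+1} = 3u_j − 10 = 3·(5·3^j + 5) − 10 = 15·3^j + 15 − 10 = 5·3^{j+1} + 5.
Hence u_m = 5·3^m + 5 for every m ≥ 1, by induction.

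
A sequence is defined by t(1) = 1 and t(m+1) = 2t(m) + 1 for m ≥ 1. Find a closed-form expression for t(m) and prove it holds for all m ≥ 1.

Claim: t(m) = 2^m − 1.

Base case: t(1) = 1, and 2^1 − 1 = 2 − 1 = 1.
Assume t(k) = 2^k − 1 for some k ≥ 1.
Then t(k+1) = 2t(k) + 1 = 2·(2^k − 1) + 1 = 2^{k+1} − 2 + 1 = 2^{k+1} − 1.
So the formula holds for k+1, and by induction t(m) = 2^m − 1 for all m ≥ 1.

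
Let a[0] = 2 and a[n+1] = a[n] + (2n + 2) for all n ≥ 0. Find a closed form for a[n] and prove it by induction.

Claim: a[n] = n^2 + n + 2.

Base case: a[0] = 2, and 0^2 + 0 + 2 = 2.
Assume a[r] = r^2 + r + 2.
Then a[r+1] = a[r] + (2r + 2) = (r^2 + r + 2) + (2r + 2) = r^2 + 3r + 4,
and (r+1)^2 + (r+1) + 2 = r^2 + 3r + 4.
Hence a[n] = n^2 + n + 2 for every n ≥ 0, by induction.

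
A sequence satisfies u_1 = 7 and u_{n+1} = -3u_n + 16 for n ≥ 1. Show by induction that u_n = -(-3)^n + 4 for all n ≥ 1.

Base case: u_1 = 7, and -(-3)^1 + 4 = 3 + 4 = 7.
Assume u_j = -(-3)^j + 4 for some j ≥ 1.
Then u_{j+1} = -3u_j + 16 = -3·(-(-3)^j + 4) + 16 = 3·(-3)^j − 12 + 16 = -(-3)^{j+1} + 4.
So the formula holds for j+1, and by induction u_n = -(-3)^n + 4 for all n ≥ 1.

u_n = -(-3)^n + 4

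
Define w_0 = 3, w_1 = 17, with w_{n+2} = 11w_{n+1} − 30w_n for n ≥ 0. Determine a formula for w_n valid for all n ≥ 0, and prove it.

Claim: w_n = 5^n + 2·6^n.

Base cases: w_0 = 3 and 5^0 + 2·6^0 = 3; w_1 = 17 and 5^1 + 2·6^1 = 17.
Assume w_j = 5^j + 2·6^j for all 0 ≤ j ≤ m, where m ≥ 1.
Then w_{m+1} = 11w_m − 30w_{m−1} = 11·(5^m + 2·6^m) − 30·(5^{m−1} + 2·6^{m−1}) = (11·5 − 30)5^{m−1} + 2·(11·6 − 30)6^{m−1} = 25·5^{m−1} + 72·6^{m−1} = 5^{m+1} + 2·6^{m+1}.
Hence w_n = 5^n + 2·6^n for every n ≥ 0, by strong induction.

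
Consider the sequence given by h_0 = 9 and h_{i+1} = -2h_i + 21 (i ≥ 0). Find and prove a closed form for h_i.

Claim: h_i = 2·(-2)^i + 7.

Base case: h_0 = 9, and 2·(-2)^0 + 7 = 2 + 7 = 9.
Assume h_j = 2·(-2)^j + 7 for some j ≥ 0.
Then h_{j+1} = -2h_j + 21 = -2·(2·(-2)^j + 7) + 21 = -4·(-2)^j − 14 + 21 = 2·(-2)^{j+1} + 7.
This completes the inductive step, so h_i = 2·(-2)^i + 7 for all i ≥ 0.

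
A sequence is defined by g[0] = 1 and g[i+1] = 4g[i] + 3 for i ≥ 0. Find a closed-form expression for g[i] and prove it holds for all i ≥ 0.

Claim: g[i] = 2·4^i − 1.

Base case: g[0] = 1, and 2·4^0 − 1 = 2 − 1 = 1.
Assume g[m] = 2·4^m − 1 for some m ≥ 0.
Then g[m+1] = 4g[m] + 3 = 4·(2·4^m − 1) + 3 = 8·4^m − 4 + 3 = 2·4^{m+1} − 1.
Hence g[i] = 2·4^i − 1 for every i ≥ 0, by induction.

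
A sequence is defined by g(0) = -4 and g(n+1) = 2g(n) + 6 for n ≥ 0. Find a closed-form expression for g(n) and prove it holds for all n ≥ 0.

Claim: g(n) = 2^{n+1} − 6.

Base case: g(0) = -4, and 2^{0+1} − 6 = 2 − 6 = -4.
Assume g(r) = 2^{r+1} − 6 for some r ≥ 0.
Then g(r+1) = 2g(r) + 6 = 2·(2^{r+1} − 6) + 6 = 2^{r+2} − 12 + 6 = 2^{r+2} − 6.
Hence g(n) = 2^{n+1} − 6 for every n ≥ 0, by induction.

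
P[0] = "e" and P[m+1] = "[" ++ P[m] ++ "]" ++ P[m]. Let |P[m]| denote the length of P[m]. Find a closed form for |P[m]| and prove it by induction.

Claim: |P[m]| = 3·2^m − 2.

Base case: |P[0]| = 1, and 3·2^0 − 2 = 1.
Assume |P[j]| = 3·2^j − 2.
Then |P[j+1]| = 1 + |P[j]| + 1 + |P[j]| = 2|P[j]| + 2 = 2(3·2^j − 2) + 2 = 3·2^{j+1} − 4 + 2 = 3·2^{j+1} − 2.
Hence |P[m]| = 3·2^m − 2 for every m ≥ 0, by induction.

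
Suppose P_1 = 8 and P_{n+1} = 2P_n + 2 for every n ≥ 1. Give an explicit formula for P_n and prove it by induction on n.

Claim: P_n = 5·2^n − 2.

Base case: P_1 = 8, and 5·2^1 − 2 = 10 − 2 = 8.
Assume P_k = 5·2^k − 2 for some k ≥ 1.
Then P_{k+1} = 2P_k + 2 = 2·(5·2^k − 2) + 2 = 10·2^k − 4 + 2 = 5·2^{k+1} − 2.
Hence P_n = 5·2^n − 2 for every n ≥ 1, by induction.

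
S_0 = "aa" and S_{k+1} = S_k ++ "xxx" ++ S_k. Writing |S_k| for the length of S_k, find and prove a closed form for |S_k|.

Claim: |S_k| = 5·2^k − 3.

Base case: |S_0| = 2, and 5·2^0 − 3 = 2.
Assume |S_m| = 5·2^m − 3.
Then |S_{m+1}| = |S_m| + 3 + |S_m| = 2|S_m| + 3 = 2(5·2^m − 3) + 3 = 5·2^{m+1} − 6 + 3 = 5·2^{m+1} − 3.
So the formula holds for m+1, and by induction |S_k| = 5·2^k − 3 for all k ≥ 0.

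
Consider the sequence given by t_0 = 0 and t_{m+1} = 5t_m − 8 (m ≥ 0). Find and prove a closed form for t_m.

Claim: t_m = -2·5^m + 2.

Base case: t_0 = 0, and -2·5^0 + 2 = -2 + 2 = 0.
Assume t_k = -2·5^k + 2 for some k ≥ 0.
Then t_{k+1} = 5t_k − 8 = 5·(-2·5^k + 2) − 8 = -10·5^k + 10 − 8 = -2·5^{k+1} + 2.
This completes the inductive step, so t_m = -2·5^m + 2 for all m ≥ 0.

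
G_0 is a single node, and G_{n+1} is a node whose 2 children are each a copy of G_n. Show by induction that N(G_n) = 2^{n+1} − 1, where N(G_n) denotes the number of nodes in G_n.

Base case: N(G_0) = 1, and 2^{0+1} − 1 = 1.
Assume N(G_r) = 2^{r+1} − 1.
Then N(G_{r+1}) = 1 + 2N(G_r) = 1 + 2(2^{r+1} − 1) = 2^{r+2} − 2 + 1 = 2^{r+2} − 1.
So the formula holds for r+1, and by induction N(G_n) = 2^{n+1} − 1 for all n ≥ 0.

N(G_n) = 2^{n+1} − 1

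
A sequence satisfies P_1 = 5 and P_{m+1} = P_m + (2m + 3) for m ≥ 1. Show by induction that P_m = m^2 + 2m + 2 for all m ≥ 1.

Base case: P_1 = 5, and 1^2 + 2·1 + 2 = 5.
Assume P_j = j^2 + 2j + 2.
Then P_{j+1} = P_j + (2j + 3) = (j^2 + 2j + 2) + (2j + 3) = j^2 + 4j + 5,
and (j+1)^2 + 2·(j+1) + 2 = j^2 + 4j + 5.
Hence P_m = m^2 + 2m + 2 for every m ≥ 1, by induction.

P_m = m^2 + 2m + 2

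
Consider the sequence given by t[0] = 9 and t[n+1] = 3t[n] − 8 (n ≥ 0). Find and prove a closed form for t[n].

Claim: t[n] = 5·3^n + 4.

Base case: t[0] = 9, and 5·3^0 + 4 = 5 + 4 = 9.
Assume t[j] = 5·3^j + 4 for some j ≥ 0.
Then t[j+1] = 3t[j] − 8 = 3·(5·3^j + 4) − 8 = 15·3^j + 12 − 8 = 5·3^{j+1} + 4.
So the formula holds for j+1, and by induction t[n] = 5·3^n + 4 for all n ≥ 0.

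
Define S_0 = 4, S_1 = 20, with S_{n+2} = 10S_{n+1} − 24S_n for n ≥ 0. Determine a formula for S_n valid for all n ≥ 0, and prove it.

Claim: S_n = 2·6^n + 2·4^n.

Base cases: S_0 = 4 and 2·6^0 + 2·4^0 = 4; S_1 = 20 and 2·6^1 + 2·4^1 = 20.
Assume S_j = 2·6^j + 2·4^j for all 0 ≤ j ≤ m, where m ≥ 1.
Then S_{m+1} = 10S_m − 24S_{m−1} = 10·(2·6^m + 2·4^m) − 24·(2·6^{m−1} + 2·4^{m−1}) = 2·(10·6 − 24)6^{m−1} + 2·(10·4 − 24)4^{m−1} = 72·6^{m−1} + 32·4^{m−1} = 2·6^{m+1} + 2·4^{m+1}.
By strong induction, S_n = 2·6^n + 2·4^n for all n ≥ 0.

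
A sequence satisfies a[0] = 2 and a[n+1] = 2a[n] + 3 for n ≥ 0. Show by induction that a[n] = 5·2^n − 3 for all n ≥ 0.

Base case: a[0] = 2, and 5·2^0 − 3 = 5 − 3 = 2.
Assume a[r] = 5·2^r − 3 for some r ≥ 0.
Then a[r+1] = 2a[r] + 3 = 2·(5·2^r − 3) + 3 = 10·2^r − 6 + 3 = 5·2^{r+1} − 3.
So the formula holds for r+1, and by induction a[n] = 5·2^n − 3 for all n ≥ 0.

a[n] = 5·2^n − 3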